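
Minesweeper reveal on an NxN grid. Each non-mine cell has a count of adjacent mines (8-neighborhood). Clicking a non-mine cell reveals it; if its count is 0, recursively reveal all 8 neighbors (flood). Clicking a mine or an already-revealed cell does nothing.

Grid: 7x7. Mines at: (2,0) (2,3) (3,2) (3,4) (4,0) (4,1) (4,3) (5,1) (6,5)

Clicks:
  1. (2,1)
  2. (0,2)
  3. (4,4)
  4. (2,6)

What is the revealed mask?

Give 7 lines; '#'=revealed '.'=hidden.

Click 1 (2,1) count=2: revealed 1 new [(2,1)] -> total=1
Click 2 (0,2) count=0: revealed 23 new [(0,0) (0,1) (0,2) (0,3) (0,4) (0,5) (0,6) (1,0) (1,1) (1,2) (1,3) (1,4) (1,5) (1,6) (2,4) (2,5) (2,6) (3,5) (3,6) (4,5) (4,6) (5,5) (5,6)] -> total=24
Click 3 (4,4) count=2: revealed 1 new [(4,4)] -> total=25
Click 4 (2,6) count=0: revealed 0 new [(none)] -> total=25

Answer: #######
#######
.#..###
.....##
....###
.....##
.......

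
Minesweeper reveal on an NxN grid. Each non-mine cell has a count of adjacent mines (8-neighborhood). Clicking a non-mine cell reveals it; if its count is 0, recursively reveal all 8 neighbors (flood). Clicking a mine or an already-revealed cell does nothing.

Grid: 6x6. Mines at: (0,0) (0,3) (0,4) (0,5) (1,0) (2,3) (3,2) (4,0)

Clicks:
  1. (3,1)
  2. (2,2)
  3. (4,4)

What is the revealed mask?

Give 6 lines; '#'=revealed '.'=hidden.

Answer: ......
....##
..#.##
.#.###
.#####
.#####

Derivation:
Click 1 (3,1) count=2: revealed 1 new [(3,1)] -> total=1
Click 2 (2,2) count=2: revealed 1 new [(2,2)] -> total=2
Click 3 (4,4) count=0: revealed 17 new [(1,4) (1,5) (2,4) (2,5) (3,3) (3,4) (3,5) (4,1) (4,2) (4,3) (4,4) (4,5) (5,1) (5,2) (5,3) (5,4) (5,5)] -> total=19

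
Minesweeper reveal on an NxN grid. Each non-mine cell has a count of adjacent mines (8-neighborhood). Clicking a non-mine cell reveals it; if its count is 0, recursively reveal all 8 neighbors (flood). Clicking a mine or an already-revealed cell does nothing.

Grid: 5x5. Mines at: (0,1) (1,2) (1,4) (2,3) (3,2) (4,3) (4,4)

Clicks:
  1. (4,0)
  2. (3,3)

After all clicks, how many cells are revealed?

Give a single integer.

Answer: 9

Derivation:
Click 1 (4,0) count=0: revealed 8 new [(1,0) (1,1) (2,0) (2,1) (3,0) (3,1) (4,0) (4,1)] -> total=8
Click 2 (3,3) count=4: revealed 1 new [(3,3)] -> total=9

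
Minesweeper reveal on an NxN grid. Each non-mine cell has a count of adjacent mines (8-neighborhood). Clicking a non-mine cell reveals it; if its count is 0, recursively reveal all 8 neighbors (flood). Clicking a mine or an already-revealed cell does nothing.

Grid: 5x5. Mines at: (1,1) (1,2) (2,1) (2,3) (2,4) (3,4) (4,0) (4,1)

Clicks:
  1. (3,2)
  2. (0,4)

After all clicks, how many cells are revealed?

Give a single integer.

Answer: 5

Derivation:
Click 1 (3,2) count=3: revealed 1 new [(3,2)] -> total=1
Click 2 (0,4) count=0: revealed 4 new [(0,3) (0,4) (1,3) (1,4)] -> total=5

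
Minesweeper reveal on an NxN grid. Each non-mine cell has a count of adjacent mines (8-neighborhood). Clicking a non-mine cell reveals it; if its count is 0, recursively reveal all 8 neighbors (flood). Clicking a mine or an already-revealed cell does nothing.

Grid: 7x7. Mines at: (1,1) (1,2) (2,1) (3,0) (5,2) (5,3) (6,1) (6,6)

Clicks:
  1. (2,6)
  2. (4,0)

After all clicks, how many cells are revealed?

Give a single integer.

Click 1 (2,6) count=0: revealed 26 new [(0,3) (0,4) (0,5) (0,6) (1,3) (1,4) (1,5) (1,6) (2,2) (2,3) (2,4) (2,5) (2,6) (3,2) (3,3) (3,4) (3,5) (3,6) (4,2) (4,3) (4,4) (4,5) (4,6) (5,4) (5,5) (5,6)] -> total=26
Click 2 (4,0) count=1: revealed 1 new [(4,0)] -> total=27

Answer: 27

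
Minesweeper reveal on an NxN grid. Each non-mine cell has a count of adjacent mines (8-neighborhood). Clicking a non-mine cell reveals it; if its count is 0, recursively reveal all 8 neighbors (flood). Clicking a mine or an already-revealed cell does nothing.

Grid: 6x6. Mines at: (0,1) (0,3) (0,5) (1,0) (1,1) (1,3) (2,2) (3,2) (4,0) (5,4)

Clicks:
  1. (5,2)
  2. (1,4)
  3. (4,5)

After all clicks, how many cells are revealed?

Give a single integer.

Answer: 8

Derivation:
Click 1 (5,2) count=0: revealed 6 new [(4,1) (4,2) (4,3) (5,1) (5,2) (5,3)] -> total=6
Click 2 (1,4) count=3: revealed 1 new [(1,4)] -> total=7
Click 3 (4,5) count=1: revealed 1 new [(4,5)] -> total=8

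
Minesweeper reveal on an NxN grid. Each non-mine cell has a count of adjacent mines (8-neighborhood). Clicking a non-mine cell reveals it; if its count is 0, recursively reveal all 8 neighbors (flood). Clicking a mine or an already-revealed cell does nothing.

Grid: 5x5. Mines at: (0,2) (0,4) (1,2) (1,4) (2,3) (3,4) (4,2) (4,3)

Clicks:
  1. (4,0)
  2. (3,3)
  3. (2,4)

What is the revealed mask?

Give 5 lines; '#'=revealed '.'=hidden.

Answer: ##...
##...
##..#
##.#.
##...

Derivation:
Click 1 (4,0) count=0: revealed 10 new [(0,0) (0,1) (1,0) (1,1) (2,0) (2,1) (3,0) (3,1) (4,0) (4,1)] -> total=10
Click 2 (3,3) count=4: revealed 1 new [(3,3)] -> total=11
Click 3 (2,4) count=3: revealed 1 new [(2,4)] -> total=12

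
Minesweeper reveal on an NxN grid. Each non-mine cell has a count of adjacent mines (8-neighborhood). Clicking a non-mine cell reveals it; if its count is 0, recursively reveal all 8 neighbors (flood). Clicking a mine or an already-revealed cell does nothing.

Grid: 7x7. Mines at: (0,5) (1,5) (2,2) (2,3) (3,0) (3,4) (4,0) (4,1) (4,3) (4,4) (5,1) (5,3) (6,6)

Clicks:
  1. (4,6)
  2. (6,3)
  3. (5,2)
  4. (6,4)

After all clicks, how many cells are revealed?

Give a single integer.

Click 1 (4,6) count=0: revealed 8 new [(2,5) (2,6) (3,5) (3,6) (4,5) (4,6) (5,5) (5,6)] -> total=8
Click 2 (6,3) count=1: revealed 1 new [(6,3)] -> total=9
Click 3 (5,2) count=4: revealed 1 new [(5,2)] -> total=10
Click 4 (6,4) count=1: revealed 1 new [(6,4)] -> total=11

Answer: 11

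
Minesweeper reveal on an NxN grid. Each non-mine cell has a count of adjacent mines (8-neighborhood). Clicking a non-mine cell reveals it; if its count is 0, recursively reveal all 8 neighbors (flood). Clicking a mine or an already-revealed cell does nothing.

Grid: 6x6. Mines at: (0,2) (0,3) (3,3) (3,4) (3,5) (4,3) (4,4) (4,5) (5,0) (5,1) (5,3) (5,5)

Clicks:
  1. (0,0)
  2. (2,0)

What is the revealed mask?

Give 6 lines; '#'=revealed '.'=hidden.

Answer: ##....
###...
###...
###...
###...
......

Derivation:
Click 1 (0,0) count=0: revealed 14 new [(0,0) (0,1) (1,0) (1,1) (1,2) (2,0) (2,1) (2,2) (3,0) (3,1) (3,2) (4,0) (4,1) (4,2)] -> total=14
Click 2 (2,0) count=0: revealed 0 new [(none)] -> total=14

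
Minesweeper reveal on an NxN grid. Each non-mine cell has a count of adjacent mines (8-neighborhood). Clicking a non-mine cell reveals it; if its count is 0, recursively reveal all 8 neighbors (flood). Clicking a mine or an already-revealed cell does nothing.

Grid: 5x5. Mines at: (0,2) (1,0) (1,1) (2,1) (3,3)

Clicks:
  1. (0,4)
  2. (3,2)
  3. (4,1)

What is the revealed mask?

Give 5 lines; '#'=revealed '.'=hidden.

Answer: ...##
...##
...##
###..
###..

Derivation:
Click 1 (0,4) count=0: revealed 6 new [(0,3) (0,4) (1,3) (1,4) (2,3) (2,4)] -> total=6
Click 2 (3,2) count=2: revealed 1 new [(3,2)] -> total=7
Click 3 (4,1) count=0: revealed 5 new [(3,0) (3,1) (4,0) (4,1) (4,2)] -> total=12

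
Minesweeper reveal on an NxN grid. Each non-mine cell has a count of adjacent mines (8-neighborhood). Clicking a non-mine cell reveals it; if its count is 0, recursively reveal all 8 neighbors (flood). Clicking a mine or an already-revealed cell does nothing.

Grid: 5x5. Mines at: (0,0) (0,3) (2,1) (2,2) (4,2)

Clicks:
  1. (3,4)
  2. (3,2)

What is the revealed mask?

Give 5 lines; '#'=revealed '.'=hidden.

Click 1 (3,4) count=0: revealed 8 new [(1,3) (1,4) (2,3) (2,4) (3,3) (3,4) (4,3) (4,4)] -> total=8
Click 2 (3,2) count=3: revealed 1 new [(3,2)] -> total=9

Answer: .....
...##
...##
..###
...##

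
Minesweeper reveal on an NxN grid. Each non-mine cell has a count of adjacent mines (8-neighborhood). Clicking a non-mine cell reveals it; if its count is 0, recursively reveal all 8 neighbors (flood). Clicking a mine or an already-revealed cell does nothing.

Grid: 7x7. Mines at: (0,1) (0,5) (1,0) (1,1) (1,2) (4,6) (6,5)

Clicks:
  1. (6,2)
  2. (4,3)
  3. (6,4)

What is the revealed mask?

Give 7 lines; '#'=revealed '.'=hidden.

Answer: .......
...####
#######
#######
######.
######.
#####..

Derivation:
Click 1 (6,2) count=0: revealed 35 new [(1,3) (1,4) (1,5) (1,6) (2,0) (2,1) (2,2) (2,3) (2,4) (2,5) (2,6) (3,0) (3,1) (3,2) (3,3) (3,4) (3,5) (3,6) (4,0) (4,1) (4,2) (4,3) (4,4) (4,5) (5,0) (5,1) (5,2) (5,3) (5,4) (5,5) (6,0) (6,1) (6,2) (6,3) (6,4)] -> total=35
Click 2 (4,3) count=0: revealed 0 new [(none)] -> total=35
Click 3 (6,4) count=1: revealed 0 new [(none)] -> total=35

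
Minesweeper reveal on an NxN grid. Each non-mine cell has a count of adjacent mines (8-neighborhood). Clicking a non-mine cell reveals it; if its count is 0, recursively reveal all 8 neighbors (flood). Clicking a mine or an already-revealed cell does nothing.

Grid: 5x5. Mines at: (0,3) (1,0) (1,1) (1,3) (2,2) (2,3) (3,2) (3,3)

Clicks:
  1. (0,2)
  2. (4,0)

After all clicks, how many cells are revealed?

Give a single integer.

Click 1 (0,2) count=3: revealed 1 new [(0,2)] -> total=1
Click 2 (4,0) count=0: revealed 6 new [(2,0) (2,1) (3,0) (3,1) (4,0) (4,1)] -> total=7

Answer: 7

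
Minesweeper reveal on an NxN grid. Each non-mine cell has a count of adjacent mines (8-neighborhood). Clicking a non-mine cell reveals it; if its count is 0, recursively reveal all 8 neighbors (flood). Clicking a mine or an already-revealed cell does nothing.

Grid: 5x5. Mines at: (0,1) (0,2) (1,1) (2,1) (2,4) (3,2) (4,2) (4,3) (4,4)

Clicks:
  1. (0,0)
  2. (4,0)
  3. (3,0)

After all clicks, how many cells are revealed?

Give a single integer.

Answer: 5

Derivation:
Click 1 (0,0) count=2: revealed 1 new [(0,0)] -> total=1
Click 2 (4,0) count=0: revealed 4 new [(3,0) (3,1) (4,0) (4,1)] -> total=5
Click 3 (3,0) count=1: revealed 0 new [(none)] -> total=5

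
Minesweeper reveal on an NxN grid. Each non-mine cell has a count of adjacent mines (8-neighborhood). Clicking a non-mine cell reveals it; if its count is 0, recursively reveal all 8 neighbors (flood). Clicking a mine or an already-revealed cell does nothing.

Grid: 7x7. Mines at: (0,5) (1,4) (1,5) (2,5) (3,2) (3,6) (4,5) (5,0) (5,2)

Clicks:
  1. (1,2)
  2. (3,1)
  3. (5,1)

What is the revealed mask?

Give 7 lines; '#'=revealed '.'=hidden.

Answer: ####...
####...
####...
##.....
##.....
.#.....
.......

Derivation:
Click 1 (1,2) count=0: revealed 16 new [(0,0) (0,1) (0,2) (0,3) (1,0) (1,1) (1,2) (1,3) (2,0) (2,1) (2,2) (2,3) (3,0) (3,1) (4,0) (4,1)] -> total=16
Click 2 (3,1) count=1: revealed 0 new [(none)] -> total=16
Click 3 (5,1) count=2: revealed 1 new [(5,1)] -> total=17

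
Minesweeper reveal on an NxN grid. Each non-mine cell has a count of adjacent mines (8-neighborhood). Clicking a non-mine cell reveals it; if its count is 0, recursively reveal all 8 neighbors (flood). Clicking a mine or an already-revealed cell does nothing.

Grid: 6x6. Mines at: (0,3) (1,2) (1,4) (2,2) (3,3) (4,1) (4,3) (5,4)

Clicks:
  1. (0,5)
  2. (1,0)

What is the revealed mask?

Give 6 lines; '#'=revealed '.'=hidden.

Answer: ##...#
##....
##....
##....
......
......

Derivation:
Click 1 (0,5) count=1: revealed 1 new [(0,5)] -> total=1
Click 2 (1,0) count=0: revealed 8 new [(0,0) (0,1) (1,0) (1,1) (2,0) (2,1) (3,0) (3,1)] -> total=9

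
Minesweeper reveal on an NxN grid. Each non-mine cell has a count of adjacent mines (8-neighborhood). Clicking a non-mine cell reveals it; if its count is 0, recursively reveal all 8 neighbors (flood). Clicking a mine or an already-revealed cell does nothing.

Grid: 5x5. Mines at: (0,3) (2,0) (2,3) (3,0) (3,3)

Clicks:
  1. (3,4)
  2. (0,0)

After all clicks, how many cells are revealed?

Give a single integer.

Answer: 7

Derivation:
Click 1 (3,4) count=2: revealed 1 new [(3,4)] -> total=1
Click 2 (0,0) count=0: revealed 6 new [(0,0) (0,1) (0,2) (1,0) (1,1) (1,2)] -> total=7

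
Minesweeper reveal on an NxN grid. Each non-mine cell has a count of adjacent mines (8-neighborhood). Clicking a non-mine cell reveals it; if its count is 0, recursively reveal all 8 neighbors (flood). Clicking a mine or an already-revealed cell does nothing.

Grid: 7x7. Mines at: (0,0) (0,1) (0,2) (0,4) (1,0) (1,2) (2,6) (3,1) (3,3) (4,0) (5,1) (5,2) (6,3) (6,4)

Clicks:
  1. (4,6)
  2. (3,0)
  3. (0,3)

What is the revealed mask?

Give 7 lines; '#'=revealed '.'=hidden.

Click 1 (4,6) count=0: revealed 11 new [(3,4) (3,5) (3,6) (4,4) (4,5) (4,6) (5,4) (5,5) (5,6) (6,5) (6,6)] -> total=11
Click 2 (3,0) count=2: revealed 1 new [(3,0)] -> total=12
Click 3 (0,3) count=3: revealed 1 new [(0,3)] -> total=13

Answer: ...#...
.......
.......
#...###
....###
....###
.....##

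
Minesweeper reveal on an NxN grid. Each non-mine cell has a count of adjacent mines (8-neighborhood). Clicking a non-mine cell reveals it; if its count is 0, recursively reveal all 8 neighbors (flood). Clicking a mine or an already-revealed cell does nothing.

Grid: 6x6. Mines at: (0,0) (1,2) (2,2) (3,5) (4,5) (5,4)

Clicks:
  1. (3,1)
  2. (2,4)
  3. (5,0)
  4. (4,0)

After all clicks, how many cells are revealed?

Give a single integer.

Answer: 17

Derivation:
Click 1 (3,1) count=1: revealed 1 new [(3,1)] -> total=1
Click 2 (2,4) count=1: revealed 1 new [(2,4)] -> total=2
Click 3 (5,0) count=0: revealed 15 new [(1,0) (1,1) (2,0) (2,1) (3,0) (3,2) (3,3) (4,0) (4,1) (4,2) (4,3) (5,0) (5,1) (5,2) (5,3)] -> total=17
Click 4 (4,0) count=0: revealed 0 new [(none)] -> total=17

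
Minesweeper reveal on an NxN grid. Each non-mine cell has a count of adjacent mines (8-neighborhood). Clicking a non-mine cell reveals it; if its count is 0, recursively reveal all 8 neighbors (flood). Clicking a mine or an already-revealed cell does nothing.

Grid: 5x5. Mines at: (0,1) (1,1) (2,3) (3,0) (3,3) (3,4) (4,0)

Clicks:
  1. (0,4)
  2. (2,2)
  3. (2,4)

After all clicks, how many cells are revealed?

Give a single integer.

Answer: 8

Derivation:
Click 1 (0,4) count=0: revealed 6 new [(0,2) (0,3) (0,4) (1,2) (1,3) (1,4)] -> total=6
Click 2 (2,2) count=3: revealed 1 new [(2,2)] -> total=7
Click 3 (2,4) count=3: revealed 1 new [(2,4)] -> total=8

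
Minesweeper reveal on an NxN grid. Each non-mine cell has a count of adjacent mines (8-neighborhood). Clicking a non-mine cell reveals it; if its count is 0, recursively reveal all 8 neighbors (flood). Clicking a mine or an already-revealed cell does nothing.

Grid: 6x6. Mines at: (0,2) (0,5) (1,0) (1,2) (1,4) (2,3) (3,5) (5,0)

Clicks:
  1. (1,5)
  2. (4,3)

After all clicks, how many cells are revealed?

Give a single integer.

Click 1 (1,5) count=2: revealed 1 new [(1,5)] -> total=1
Click 2 (4,3) count=0: revealed 19 new [(2,0) (2,1) (2,2) (3,0) (3,1) (3,2) (3,3) (3,4) (4,0) (4,1) (4,2) (4,3) (4,4) (4,5) (5,1) (5,2) (5,3) (5,4) (5,5)] -> total=20

Answer: 20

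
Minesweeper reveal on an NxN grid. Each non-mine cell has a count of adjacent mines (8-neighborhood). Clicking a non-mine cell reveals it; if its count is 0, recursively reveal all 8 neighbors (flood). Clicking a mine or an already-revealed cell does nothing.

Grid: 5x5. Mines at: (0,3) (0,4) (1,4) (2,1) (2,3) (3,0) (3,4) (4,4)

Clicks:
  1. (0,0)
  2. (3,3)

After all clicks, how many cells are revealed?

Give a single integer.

Answer: 7

Derivation:
Click 1 (0,0) count=0: revealed 6 new [(0,0) (0,1) (0,2) (1,0) (1,1) (1,2)] -> total=6
Click 2 (3,3) count=3: revealed 1 new [(3,3)] -> total=7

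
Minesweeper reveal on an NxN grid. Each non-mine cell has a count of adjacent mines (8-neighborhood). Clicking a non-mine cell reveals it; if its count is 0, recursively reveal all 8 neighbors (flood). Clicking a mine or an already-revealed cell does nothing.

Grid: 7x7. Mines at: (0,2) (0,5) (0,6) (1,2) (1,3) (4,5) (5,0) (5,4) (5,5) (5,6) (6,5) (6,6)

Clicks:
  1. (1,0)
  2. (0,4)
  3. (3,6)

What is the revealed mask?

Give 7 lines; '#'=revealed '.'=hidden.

Answer: ##..#..
##.....
#####..
#####.#
#####..
.###...
.###...

Derivation:
Click 1 (1,0) count=0: revealed 25 new [(0,0) (0,1) (1,0) (1,1) (2,0) (2,1) (2,2) (2,3) (2,4) (3,0) (3,1) (3,2) (3,3) (3,4) (4,0) (4,1) (4,2) (4,3) (4,4) (5,1) (5,2) (5,3) (6,1) (6,2) (6,3)] -> total=25
Click 2 (0,4) count=2: revealed 1 new [(0,4)] -> total=26
Click 3 (3,6) count=1: revealed 1 new [(3,6)] -> total=27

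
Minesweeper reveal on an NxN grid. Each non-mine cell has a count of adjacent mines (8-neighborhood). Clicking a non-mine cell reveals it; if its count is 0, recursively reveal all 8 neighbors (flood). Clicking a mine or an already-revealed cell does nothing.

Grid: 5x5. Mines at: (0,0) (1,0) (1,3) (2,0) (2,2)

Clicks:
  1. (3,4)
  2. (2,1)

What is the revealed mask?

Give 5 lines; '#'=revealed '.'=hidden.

Click 1 (3,4) count=0: revealed 12 new [(2,3) (2,4) (3,0) (3,1) (3,2) (3,3) (3,4) (4,0) (4,1) (4,2) (4,3) (4,4)] -> total=12
Click 2 (2,1) count=3: revealed 1 new [(2,1)] -> total=13

Answer: .....
.....
.#.##
#####
#####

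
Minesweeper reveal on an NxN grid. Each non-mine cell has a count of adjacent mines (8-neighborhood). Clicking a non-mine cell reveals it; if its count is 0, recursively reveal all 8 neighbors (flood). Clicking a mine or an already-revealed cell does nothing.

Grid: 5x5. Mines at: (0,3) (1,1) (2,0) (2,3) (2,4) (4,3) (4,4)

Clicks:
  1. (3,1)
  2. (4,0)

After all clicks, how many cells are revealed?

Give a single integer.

Click 1 (3,1) count=1: revealed 1 new [(3,1)] -> total=1
Click 2 (4,0) count=0: revealed 5 new [(3,0) (3,2) (4,0) (4,1) (4,2)] -> total=6

Answer: 6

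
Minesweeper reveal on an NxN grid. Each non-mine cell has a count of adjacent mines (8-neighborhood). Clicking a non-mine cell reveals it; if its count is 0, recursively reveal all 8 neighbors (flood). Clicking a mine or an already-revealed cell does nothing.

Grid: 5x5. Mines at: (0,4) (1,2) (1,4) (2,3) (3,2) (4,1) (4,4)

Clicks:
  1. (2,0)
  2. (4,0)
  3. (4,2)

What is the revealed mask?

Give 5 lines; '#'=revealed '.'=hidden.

Click 1 (2,0) count=0: revealed 8 new [(0,0) (0,1) (1,0) (1,1) (2,0) (2,1) (3,0) (3,1)] -> total=8
Click 2 (4,0) count=1: revealed 1 new [(4,0)] -> total=9
Click 3 (4,2) count=2: revealed 1 new [(4,2)] -> total=10

Answer: ##...
##...
##...
##...
#.#..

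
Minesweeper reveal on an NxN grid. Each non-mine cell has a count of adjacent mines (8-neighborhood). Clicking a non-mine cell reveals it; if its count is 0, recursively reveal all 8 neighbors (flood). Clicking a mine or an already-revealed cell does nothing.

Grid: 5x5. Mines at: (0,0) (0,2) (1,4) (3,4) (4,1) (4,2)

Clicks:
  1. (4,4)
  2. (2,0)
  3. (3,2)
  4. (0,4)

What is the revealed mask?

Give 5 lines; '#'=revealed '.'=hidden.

Answer: ....#
####.
####.
####.
....#

Derivation:
Click 1 (4,4) count=1: revealed 1 new [(4,4)] -> total=1
Click 2 (2,0) count=0: revealed 12 new [(1,0) (1,1) (1,2) (1,3) (2,0) (2,1) (2,2) (2,3) (3,0) (3,1) (3,2) (3,3)] -> total=13
Click 3 (3,2) count=2: revealed 0 new [(none)] -> total=13
Click 4 (0,4) count=1: revealed 1 new [(0,4)] -> total=14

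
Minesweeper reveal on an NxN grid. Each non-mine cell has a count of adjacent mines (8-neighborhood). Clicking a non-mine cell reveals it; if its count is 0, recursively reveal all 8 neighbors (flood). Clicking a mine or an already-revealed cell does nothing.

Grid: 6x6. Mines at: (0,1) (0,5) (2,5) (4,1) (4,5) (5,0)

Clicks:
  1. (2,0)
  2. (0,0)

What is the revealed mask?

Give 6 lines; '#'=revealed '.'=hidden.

Click 1 (2,0) count=0: revealed 24 new [(0,2) (0,3) (0,4) (1,0) (1,1) (1,2) (1,3) (1,4) (2,0) (2,1) (2,2) (2,3) (2,4) (3,0) (3,1) (3,2) (3,3) (3,4) (4,2) (4,3) (4,4) (5,2) (5,3) (5,4)] -> total=24
Click 2 (0,0) count=1: revealed 1 new [(0,0)] -> total=25

Answer: #.###.
#####.
#####.
#####.
..###.
..###.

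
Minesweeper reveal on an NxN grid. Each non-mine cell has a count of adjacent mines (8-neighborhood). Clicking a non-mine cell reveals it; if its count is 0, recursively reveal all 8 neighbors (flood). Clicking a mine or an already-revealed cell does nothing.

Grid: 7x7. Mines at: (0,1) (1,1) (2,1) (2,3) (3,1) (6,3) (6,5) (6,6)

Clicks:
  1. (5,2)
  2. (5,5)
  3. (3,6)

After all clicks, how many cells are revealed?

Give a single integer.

Answer: 28

Derivation:
Click 1 (5,2) count=1: revealed 1 new [(5,2)] -> total=1
Click 2 (5,5) count=2: revealed 1 new [(5,5)] -> total=2
Click 3 (3,6) count=0: revealed 26 new [(0,2) (0,3) (0,4) (0,5) (0,6) (1,2) (1,3) (1,4) (1,5) (1,6) (2,4) (2,5) (2,6) (3,2) (3,3) (3,4) (3,5) (3,6) (4,2) (4,3) (4,4) (4,5) (4,6) (5,3) (5,4) (5,6)] -> total=28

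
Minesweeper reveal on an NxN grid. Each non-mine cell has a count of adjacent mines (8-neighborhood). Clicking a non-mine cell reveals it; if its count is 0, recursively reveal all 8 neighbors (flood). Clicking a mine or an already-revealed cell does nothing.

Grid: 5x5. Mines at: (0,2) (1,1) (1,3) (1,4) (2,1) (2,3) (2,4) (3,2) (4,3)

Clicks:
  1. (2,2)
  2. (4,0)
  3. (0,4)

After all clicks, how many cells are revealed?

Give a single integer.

Click 1 (2,2) count=5: revealed 1 new [(2,2)] -> total=1
Click 2 (4,0) count=0: revealed 4 new [(3,0) (3,1) (4,0) (4,1)] -> total=5
Click 3 (0,4) count=2: revealed 1 new [(0,4)] -> total=6

Answer: 6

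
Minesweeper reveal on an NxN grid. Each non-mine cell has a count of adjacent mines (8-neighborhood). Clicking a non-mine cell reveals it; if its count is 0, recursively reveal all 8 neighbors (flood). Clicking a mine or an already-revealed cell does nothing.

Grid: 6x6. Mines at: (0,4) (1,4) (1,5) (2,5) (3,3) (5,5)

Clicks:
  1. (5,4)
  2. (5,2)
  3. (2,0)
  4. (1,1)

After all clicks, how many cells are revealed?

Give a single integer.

Click 1 (5,4) count=1: revealed 1 new [(5,4)] -> total=1
Click 2 (5,2) count=0: revealed 24 new [(0,0) (0,1) (0,2) (0,3) (1,0) (1,1) (1,2) (1,3) (2,0) (2,1) (2,2) (2,3) (3,0) (3,1) (3,2) (4,0) (4,1) (4,2) (4,3) (4,4) (5,0) (5,1) (5,2) (5,3)] -> total=25
Click 3 (2,0) count=0: revealed 0 new [(none)] -> total=25
Click 4 (1,1) count=0: revealed 0 new [(none)] -> total=25

Answer: 25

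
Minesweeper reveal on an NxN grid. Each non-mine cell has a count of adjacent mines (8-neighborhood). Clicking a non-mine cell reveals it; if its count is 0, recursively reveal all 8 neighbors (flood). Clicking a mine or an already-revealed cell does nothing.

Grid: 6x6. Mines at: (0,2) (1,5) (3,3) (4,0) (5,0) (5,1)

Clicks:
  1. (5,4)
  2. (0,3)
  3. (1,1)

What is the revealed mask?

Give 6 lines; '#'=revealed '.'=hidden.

Click 1 (5,4) count=0: revealed 12 new [(2,4) (2,5) (3,4) (3,5) (4,2) (4,3) (4,4) (4,5) (5,2) (5,3) (5,4) (5,5)] -> total=12
Click 2 (0,3) count=1: revealed 1 new [(0,3)] -> total=13
Click 3 (1,1) count=1: revealed 1 new [(1,1)] -> total=14

Answer: ...#..
.#....
....##
....##
..####
..####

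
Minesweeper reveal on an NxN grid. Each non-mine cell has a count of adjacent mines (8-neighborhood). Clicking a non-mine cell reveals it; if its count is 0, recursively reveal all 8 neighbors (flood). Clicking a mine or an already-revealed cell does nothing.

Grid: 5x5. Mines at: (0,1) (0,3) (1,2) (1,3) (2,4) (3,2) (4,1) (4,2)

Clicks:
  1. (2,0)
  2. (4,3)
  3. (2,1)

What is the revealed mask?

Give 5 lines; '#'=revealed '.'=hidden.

Answer: .....
##...
##...
##...
...#.

Derivation:
Click 1 (2,0) count=0: revealed 6 new [(1,0) (1,1) (2,0) (2,1) (3,0) (3,1)] -> total=6
Click 2 (4,3) count=2: revealed 1 new [(4,3)] -> total=7
Click 3 (2,1) count=2: revealed 0 new [(none)] -> total=7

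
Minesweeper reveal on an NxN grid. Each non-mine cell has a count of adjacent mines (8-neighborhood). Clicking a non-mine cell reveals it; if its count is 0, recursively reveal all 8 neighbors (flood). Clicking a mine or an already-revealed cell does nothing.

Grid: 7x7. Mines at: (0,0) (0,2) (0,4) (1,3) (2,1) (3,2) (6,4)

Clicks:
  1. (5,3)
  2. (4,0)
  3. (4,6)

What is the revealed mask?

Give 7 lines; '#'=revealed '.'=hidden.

Click 1 (5,3) count=1: revealed 1 new [(5,3)] -> total=1
Click 2 (4,0) count=0: revealed 13 new [(3,0) (3,1) (4,0) (4,1) (4,2) (4,3) (5,0) (5,1) (5,2) (6,0) (6,1) (6,2) (6,3)] -> total=14
Click 3 (4,6) count=0: revealed 21 new [(0,5) (0,6) (1,4) (1,5) (1,6) (2,3) (2,4) (2,5) (2,6) (3,3) (3,4) (3,5) (3,6) (4,4) (4,5) (4,6) (5,4) (5,5) (5,6) (6,5) (6,6)] -> total=35

Answer: .....##
....###
...####
##.####
#######
#######
####.##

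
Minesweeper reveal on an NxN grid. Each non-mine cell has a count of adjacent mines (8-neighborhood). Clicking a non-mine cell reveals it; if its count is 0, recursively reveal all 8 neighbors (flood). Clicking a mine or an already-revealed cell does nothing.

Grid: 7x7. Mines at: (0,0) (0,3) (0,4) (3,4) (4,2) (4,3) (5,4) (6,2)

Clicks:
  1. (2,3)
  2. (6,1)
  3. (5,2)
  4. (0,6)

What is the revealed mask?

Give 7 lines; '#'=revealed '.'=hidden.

Click 1 (2,3) count=1: revealed 1 new [(2,3)] -> total=1
Click 2 (6,1) count=1: revealed 1 new [(6,1)] -> total=2
Click 3 (5,2) count=3: revealed 1 new [(5,2)] -> total=3
Click 4 (0,6) count=0: revealed 14 new [(0,5) (0,6) (1,5) (1,6) (2,5) (2,6) (3,5) (3,6) (4,5) (4,6) (5,5) (5,6) (6,5) (6,6)] -> total=17

Answer: .....##
.....##
...#.##
.....##
.....##
..#..##
.#...##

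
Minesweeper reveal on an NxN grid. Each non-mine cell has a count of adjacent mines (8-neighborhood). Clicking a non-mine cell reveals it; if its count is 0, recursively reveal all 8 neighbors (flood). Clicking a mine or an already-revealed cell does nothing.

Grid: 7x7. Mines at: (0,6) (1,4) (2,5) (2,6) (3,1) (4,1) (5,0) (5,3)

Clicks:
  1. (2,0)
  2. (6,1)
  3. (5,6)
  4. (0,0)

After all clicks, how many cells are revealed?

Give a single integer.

Answer: 25

Derivation:
Click 1 (2,0) count=1: revealed 1 new [(2,0)] -> total=1
Click 2 (6,1) count=1: revealed 1 new [(6,1)] -> total=2
Click 3 (5,6) count=0: revealed 12 new [(3,4) (3,5) (3,6) (4,4) (4,5) (4,6) (5,4) (5,5) (5,6) (6,4) (6,5) (6,6)] -> total=14
Click 4 (0,0) count=0: revealed 11 new [(0,0) (0,1) (0,2) (0,3) (1,0) (1,1) (1,2) (1,3) (2,1) (2,2) (2,3)] -> total=25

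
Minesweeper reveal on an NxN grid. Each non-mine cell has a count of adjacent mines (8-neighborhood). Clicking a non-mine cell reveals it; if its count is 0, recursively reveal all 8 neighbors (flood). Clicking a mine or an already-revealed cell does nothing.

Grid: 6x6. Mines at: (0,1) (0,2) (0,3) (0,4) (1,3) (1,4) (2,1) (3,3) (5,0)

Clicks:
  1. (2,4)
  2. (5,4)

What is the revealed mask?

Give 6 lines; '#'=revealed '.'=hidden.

Click 1 (2,4) count=3: revealed 1 new [(2,4)] -> total=1
Click 2 (5,4) count=0: revealed 13 new [(2,5) (3,4) (3,5) (4,1) (4,2) (4,3) (4,4) (4,5) (5,1) (5,2) (5,3) (5,4) (5,5)] -> total=14

Answer: ......
......
....##
....##
.#####
.#####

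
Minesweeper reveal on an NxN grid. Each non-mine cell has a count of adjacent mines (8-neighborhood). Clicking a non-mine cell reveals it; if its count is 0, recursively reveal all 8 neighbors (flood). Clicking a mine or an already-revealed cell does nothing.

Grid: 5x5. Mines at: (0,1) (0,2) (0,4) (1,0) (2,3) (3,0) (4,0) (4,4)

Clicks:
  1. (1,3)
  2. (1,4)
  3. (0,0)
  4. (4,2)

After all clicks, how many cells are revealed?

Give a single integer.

Answer: 9

Derivation:
Click 1 (1,3) count=3: revealed 1 new [(1,3)] -> total=1
Click 2 (1,4) count=2: revealed 1 new [(1,4)] -> total=2
Click 3 (0,0) count=2: revealed 1 new [(0,0)] -> total=3
Click 4 (4,2) count=0: revealed 6 new [(3,1) (3,2) (3,3) (4,1) (4,2) (4,3)] -> total=9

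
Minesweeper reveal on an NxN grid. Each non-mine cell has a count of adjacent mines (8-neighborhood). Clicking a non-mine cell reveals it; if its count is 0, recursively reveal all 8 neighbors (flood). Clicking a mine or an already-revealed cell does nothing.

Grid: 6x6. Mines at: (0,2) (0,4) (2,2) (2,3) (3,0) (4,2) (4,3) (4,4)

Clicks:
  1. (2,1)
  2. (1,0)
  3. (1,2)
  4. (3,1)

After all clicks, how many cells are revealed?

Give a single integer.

Answer: 8

Derivation:
Click 1 (2,1) count=2: revealed 1 new [(2,1)] -> total=1
Click 2 (1,0) count=0: revealed 5 new [(0,0) (0,1) (1,0) (1,1) (2,0)] -> total=6
Click 3 (1,2) count=3: revealed 1 new [(1,2)] -> total=7
Click 4 (3,1) count=3: revealed 1 new [(3,1)] -> total=8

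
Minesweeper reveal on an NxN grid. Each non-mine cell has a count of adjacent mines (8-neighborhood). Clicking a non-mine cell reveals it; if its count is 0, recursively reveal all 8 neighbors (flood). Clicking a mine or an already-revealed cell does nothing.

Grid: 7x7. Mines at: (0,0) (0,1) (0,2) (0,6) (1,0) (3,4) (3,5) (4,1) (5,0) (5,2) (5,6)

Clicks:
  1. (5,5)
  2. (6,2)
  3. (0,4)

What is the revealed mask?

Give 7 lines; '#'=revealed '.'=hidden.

Click 1 (5,5) count=1: revealed 1 new [(5,5)] -> total=1
Click 2 (6,2) count=1: revealed 1 new [(6,2)] -> total=2
Click 3 (0,4) count=0: revealed 9 new [(0,3) (0,4) (0,5) (1,3) (1,4) (1,5) (2,3) (2,4) (2,5)] -> total=11

Answer: ...###.
...###.
...###.
.......
.......
.....#.
..#....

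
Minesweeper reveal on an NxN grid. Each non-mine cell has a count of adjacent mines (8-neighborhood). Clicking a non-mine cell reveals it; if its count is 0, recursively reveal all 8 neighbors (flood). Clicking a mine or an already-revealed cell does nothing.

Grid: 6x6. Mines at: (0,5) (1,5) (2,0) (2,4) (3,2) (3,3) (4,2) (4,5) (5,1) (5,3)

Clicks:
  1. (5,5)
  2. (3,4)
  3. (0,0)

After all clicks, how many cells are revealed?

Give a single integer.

Click 1 (5,5) count=1: revealed 1 new [(5,5)] -> total=1
Click 2 (3,4) count=3: revealed 1 new [(3,4)] -> total=2
Click 3 (0,0) count=0: revealed 13 new [(0,0) (0,1) (0,2) (0,3) (0,4) (1,0) (1,1) (1,2) (1,3) (1,4) (2,1) (2,2) (2,3)] -> total=15

Answer: 15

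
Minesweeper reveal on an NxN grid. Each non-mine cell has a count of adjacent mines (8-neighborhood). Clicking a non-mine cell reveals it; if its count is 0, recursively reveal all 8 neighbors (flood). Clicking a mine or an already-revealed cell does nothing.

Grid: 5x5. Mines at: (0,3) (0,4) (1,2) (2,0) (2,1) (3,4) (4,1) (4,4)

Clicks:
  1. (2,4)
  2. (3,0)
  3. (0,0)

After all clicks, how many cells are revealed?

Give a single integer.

Answer: 6

Derivation:
Click 1 (2,4) count=1: revealed 1 new [(2,4)] -> total=1
Click 2 (3,0) count=3: revealed 1 new [(3,0)] -> total=2
Click 3 (0,0) count=0: revealed 4 new [(0,0) (0,1) (1,0) (1,1)] -> total=6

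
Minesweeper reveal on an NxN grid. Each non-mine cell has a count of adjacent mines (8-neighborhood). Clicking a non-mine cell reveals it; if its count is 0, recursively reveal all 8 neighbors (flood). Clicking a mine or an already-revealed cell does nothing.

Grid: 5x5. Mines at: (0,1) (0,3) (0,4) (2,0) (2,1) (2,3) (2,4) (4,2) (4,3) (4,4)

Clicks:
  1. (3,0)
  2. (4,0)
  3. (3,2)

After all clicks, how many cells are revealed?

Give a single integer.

Answer: 5

Derivation:
Click 1 (3,0) count=2: revealed 1 new [(3,0)] -> total=1
Click 2 (4,0) count=0: revealed 3 new [(3,1) (4,0) (4,1)] -> total=4
Click 3 (3,2) count=4: revealed 1 new [(3,2)] -> total=5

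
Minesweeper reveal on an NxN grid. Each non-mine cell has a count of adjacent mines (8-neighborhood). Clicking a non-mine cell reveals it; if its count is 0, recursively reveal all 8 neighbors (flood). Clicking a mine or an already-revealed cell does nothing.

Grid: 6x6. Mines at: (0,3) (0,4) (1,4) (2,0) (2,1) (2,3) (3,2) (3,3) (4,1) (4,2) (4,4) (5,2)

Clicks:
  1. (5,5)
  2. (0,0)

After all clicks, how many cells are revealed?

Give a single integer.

Answer: 7

Derivation:
Click 1 (5,5) count=1: revealed 1 new [(5,5)] -> total=1
Click 2 (0,0) count=0: revealed 6 new [(0,0) (0,1) (0,2) (1,0) (1,1) (1,2)] -> total=7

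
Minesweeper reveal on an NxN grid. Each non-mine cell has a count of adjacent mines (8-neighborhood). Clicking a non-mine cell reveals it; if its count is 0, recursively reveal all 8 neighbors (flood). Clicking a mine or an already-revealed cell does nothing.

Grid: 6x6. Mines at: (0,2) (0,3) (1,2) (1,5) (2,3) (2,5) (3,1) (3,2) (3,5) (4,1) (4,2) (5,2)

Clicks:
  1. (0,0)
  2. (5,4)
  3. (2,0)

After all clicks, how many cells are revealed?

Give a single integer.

Answer: 12

Derivation:
Click 1 (0,0) count=0: revealed 6 new [(0,0) (0,1) (1,0) (1,1) (2,0) (2,1)] -> total=6
Click 2 (5,4) count=0: revealed 6 new [(4,3) (4,4) (4,5) (5,3) (5,4) (5,5)] -> total=12
Click 3 (2,0) count=1: revealed 0 new [(none)] -> total=12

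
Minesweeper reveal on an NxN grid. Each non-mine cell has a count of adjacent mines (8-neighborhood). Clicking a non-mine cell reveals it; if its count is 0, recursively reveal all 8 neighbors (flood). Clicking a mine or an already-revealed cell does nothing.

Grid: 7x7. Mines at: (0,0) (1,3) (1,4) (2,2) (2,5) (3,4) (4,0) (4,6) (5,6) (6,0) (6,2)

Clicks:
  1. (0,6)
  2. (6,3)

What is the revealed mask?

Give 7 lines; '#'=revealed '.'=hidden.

Click 1 (0,6) count=0: revealed 4 new [(0,5) (0,6) (1,5) (1,6)] -> total=4
Click 2 (6,3) count=1: revealed 1 new [(6,3)] -> total=5

Answer: .....##
.....##
.......
.......
.......
.......
...#...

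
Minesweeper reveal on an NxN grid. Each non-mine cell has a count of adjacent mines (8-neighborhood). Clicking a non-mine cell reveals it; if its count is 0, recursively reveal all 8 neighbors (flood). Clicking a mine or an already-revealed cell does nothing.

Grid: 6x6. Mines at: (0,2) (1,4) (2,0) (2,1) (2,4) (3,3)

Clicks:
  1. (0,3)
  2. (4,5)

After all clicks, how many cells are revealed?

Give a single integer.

Answer: 18

Derivation:
Click 1 (0,3) count=2: revealed 1 new [(0,3)] -> total=1
Click 2 (4,5) count=0: revealed 17 new [(3,0) (3,1) (3,2) (3,4) (3,5) (4,0) (4,1) (4,2) (4,3) (4,4) (4,5) (5,0) (5,1) (5,2) (5,3) (5,4) (5,5)] -> total=18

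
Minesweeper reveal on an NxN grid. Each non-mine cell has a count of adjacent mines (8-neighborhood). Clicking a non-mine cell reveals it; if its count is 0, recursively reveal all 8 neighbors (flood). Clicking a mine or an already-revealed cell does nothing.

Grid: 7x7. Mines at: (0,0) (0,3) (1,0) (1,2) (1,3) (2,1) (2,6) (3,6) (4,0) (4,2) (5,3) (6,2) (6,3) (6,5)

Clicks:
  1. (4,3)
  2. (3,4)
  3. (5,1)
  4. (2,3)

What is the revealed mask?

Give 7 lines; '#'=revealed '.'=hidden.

Answer: .......
.......
...###.
...###.
...###.
.#.....
.......

Derivation:
Click 1 (4,3) count=2: revealed 1 new [(4,3)] -> total=1
Click 2 (3,4) count=0: revealed 8 new [(2,3) (2,4) (2,5) (3,3) (3,4) (3,5) (4,4) (4,5)] -> total=9
Click 3 (5,1) count=3: revealed 1 new [(5,1)] -> total=10
Click 4 (2,3) count=2: revealed 0 new [(none)] -> total=10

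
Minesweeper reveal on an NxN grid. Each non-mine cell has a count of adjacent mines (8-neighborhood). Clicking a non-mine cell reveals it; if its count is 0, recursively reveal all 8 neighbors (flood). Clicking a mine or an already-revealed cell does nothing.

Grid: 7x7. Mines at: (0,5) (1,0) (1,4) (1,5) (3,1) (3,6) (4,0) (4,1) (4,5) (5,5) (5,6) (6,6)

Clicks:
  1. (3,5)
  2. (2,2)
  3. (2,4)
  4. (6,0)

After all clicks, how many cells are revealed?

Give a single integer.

Click 1 (3,5) count=2: revealed 1 new [(3,5)] -> total=1
Click 2 (2,2) count=1: revealed 1 new [(2,2)] -> total=2
Click 3 (2,4) count=2: revealed 1 new [(2,4)] -> total=3
Click 4 (6,0) count=0: revealed 17 new [(2,3) (3,2) (3,3) (3,4) (4,2) (4,3) (4,4) (5,0) (5,1) (5,2) (5,3) (5,4) (6,0) (6,1) (6,2) (6,3) (6,4)] -> total=20

Answer: 20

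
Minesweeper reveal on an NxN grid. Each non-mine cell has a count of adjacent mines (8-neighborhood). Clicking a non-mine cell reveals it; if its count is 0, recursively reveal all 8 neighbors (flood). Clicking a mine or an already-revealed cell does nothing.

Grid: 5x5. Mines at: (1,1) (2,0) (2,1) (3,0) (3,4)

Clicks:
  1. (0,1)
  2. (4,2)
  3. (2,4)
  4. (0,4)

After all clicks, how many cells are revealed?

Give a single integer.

Answer: 16

Derivation:
Click 1 (0,1) count=1: revealed 1 new [(0,1)] -> total=1
Click 2 (4,2) count=0: revealed 6 new [(3,1) (3,2) (3,3) (4,1) (4,2) (4,3)] -> total=7
Click 3 (2,4) count=1: revealed 1 new [(2,4)] -> total=8
Click 4 (0,4) count=0: revealed 8 new [(0,2) (0,3) (0,4) (1,2) (1,3) (1,4) (2,2) (2,3)] -> total=16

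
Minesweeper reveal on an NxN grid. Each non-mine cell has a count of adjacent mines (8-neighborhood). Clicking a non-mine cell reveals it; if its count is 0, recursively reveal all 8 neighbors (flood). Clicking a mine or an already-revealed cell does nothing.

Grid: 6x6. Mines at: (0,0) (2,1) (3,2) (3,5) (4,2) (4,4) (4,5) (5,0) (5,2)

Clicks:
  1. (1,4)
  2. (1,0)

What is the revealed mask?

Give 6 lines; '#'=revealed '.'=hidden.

Click 1 (1,4) count=0: revealed 14 new [(0,1) (0,2) (0,3) (0,4) (0,5) (1,1) (1,2) (1,3) (1,4) (1,5) (2,2) (2,3) (2,4) (2,5)] -> total=14
Click 2 (1,0) count=2: revealed 1 new [(1,0)] -> total=15

Answer: .#####
######
..####
......
......
......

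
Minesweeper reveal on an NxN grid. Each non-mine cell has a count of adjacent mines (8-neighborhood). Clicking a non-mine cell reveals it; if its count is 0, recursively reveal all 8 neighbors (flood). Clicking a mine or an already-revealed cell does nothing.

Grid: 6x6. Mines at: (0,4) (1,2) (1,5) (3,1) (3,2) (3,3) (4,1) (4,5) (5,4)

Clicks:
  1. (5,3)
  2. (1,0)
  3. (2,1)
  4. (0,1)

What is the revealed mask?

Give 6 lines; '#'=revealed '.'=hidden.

Click 1 (5,3) count=1: revealed 1 new [(5,3)] -> total=1
Click 2 (1,0) count=0: revealed 6 new [(0,0) (0,1) (1,0) (1,1) (2,0) (2,1)] -> total=7
Click 3 (2,1) count=3: revealed 0 new [(none)] -> total=7
Click 4 (0,1) count=1: revealed 0 new [(none)] -> total=7

Answer: ##....
##....
##....
......
......
...#..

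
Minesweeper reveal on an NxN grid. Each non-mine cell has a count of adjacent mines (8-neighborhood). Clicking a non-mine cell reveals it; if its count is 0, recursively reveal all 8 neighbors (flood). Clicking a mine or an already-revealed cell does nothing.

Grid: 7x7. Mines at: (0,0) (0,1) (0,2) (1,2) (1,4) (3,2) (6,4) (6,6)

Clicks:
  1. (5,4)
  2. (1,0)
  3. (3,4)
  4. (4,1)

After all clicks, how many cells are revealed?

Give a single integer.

Answer: 22

Derivation:
Click 1 (5,4) count=1: revealed 1 new [(5,4)] -> total=1
Click 2 (1,0) count=2: revealed 1 new [(1,0)] -> total=2
Click 3 (3,4) count=0: revealed 19 new [(0,5) (0,6) (1,5) (1,6) (2,3) (2,4) (2,5) (2,6) (3,3) (3,4) (3,5) (3,6) (4,3) (4,4) (4,5) (4,6) (5,3) (5,5) (5,6)] -> total=21
Click 4 (4,1) count=1: revealed 1 new [(4,1)] -> total=22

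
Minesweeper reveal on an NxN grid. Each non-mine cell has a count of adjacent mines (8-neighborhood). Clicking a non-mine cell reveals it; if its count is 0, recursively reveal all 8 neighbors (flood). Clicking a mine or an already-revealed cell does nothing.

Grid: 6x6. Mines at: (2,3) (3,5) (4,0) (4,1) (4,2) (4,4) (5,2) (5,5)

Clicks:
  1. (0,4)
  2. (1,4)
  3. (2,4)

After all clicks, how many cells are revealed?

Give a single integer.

Click 1 (0,4) count=0: revealed 20 new [(0,0) (0,1) (0,2) (0,3) (0,4) (0,5) (1,0) (1,1) (1,2) (1,3) (1,4) (1,5) (2,0) (2,1) (2,2) (2,4) (2,5) (3,0) (3,1) (3,2)] -> total=20
Click 2 (1,4) count=1: revealed 0 new [(none)] -> total=20
Click 3 (2,4) count=2: revealed 0 new [(none)] -> total=20

Answer: 20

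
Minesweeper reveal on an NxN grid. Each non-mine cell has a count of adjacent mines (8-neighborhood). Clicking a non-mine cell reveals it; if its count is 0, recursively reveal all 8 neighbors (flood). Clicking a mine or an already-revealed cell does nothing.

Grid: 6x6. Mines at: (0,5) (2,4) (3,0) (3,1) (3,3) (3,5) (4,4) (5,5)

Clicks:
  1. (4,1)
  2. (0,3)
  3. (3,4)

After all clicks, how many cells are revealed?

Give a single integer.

Answer: 16

Derivation:
Click 1 (4,1) count=2: revealed 1 new [(4,1)] -> total=1
Click 2 (0,3) count=0: revealed 14 new [(0,0) (0,1) (0,2) (0,3) (0,4) (1,0) (1,1) (1,2) (1,3) (1,4) (2,0) (2,1) (2,2) (2,3)] -> total=15
Click 3 (3,4) count=4: revealed 1 new [(3,4)] -> total=16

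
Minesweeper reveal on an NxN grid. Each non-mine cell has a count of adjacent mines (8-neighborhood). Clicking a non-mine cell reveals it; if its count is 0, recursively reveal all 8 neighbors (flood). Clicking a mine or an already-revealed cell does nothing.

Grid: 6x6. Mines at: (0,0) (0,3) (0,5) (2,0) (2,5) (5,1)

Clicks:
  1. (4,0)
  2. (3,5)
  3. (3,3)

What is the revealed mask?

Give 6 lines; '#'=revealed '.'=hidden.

Click 1 (4,0) count=1: revealed 1 new [(4,0)] -> total=1
Click 2 (3,5) count=1: revealed 1 new [(3,5)] -> total=2
Click 3 (3,3) count=0: revealed 21 new [(1,1) (1,2) (1,3) (1,4) (2,1) (2,2) (2,3) (2,4) (3,1) (3,2) (3,3) (3,4) (4,1) (4,2) (4,3) (4,4) (4,5) (5,2) (5,3) (5,4) (5,5)] -> total=23

Answer: ......
.####.
.####.
.#####
######
..####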